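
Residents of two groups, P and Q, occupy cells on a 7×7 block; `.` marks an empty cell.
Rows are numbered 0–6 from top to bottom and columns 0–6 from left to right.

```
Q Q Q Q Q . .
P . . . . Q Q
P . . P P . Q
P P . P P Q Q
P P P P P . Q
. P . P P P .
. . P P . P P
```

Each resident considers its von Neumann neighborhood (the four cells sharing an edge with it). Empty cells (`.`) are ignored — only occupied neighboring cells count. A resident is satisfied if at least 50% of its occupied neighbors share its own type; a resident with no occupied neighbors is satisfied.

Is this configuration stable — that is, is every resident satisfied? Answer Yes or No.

Row 0: (0,0)Q 1/2 ✓ · (0,1)Q 2/2 ✓ · (0,2)Q 2/2 ✓ · (0,3)Q 2/2 ✓ · (0,4)Q 1/1 ✓
Row 1: (1,0)P 1/2 ✓ · (1,5)Q 1/1 ✓ · (1,6)Q 2/2 ✓
Row 2: (2,0)P 2/2 ✓ · (2,3)P 2/2 ✓ · (2,4)P 2/2 ✓ · (2,6)Q 2/2 ✓
Row 3: (3,0)P 3/3 ✓ · (3,1)P 2/2 ✓ · (3,3)P 3/3 ✓ · (3,4)P 3/4 ✓ · (3,5)Q 1/2 ✓ · (3,6)Q 3/3 ✓
Row 4: (4,0)P 2/2 ✓ · (4,1)P 4/4 ✓ · (4,2)P 2/2 ✓ · (4,3)P 4/4 ✓ · (4,4)P 3/3 ✓ · (4,6)Q 1/1 ✓
Row 5: (5,1)P 1/1 ✓ · (5,3)P 3/3 ✓ · (5,4)P 3/3 ✓ · (5,5)P 2/2 ✓
Row 6: (6,2)P 1/1 ✓ · (6,3)P 2/2 ✓ · (6,5)P 2/2 ✓ · (6,6)P 1/1 ✓
All meet the threshold, so the configuration is stable.

Yes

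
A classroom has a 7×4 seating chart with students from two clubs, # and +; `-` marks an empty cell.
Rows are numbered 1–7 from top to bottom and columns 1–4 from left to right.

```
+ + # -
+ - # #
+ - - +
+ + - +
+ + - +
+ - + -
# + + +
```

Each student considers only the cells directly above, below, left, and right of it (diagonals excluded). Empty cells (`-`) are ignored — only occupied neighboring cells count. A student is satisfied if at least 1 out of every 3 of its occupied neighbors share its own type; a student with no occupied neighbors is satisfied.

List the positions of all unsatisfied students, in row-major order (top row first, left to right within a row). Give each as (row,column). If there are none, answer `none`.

(7,1)

Row 1: (1,1)+ 2/2 ✓ · (1,2)+ 1/2 ✓ · (1,3)# 1/2 ✓
Row 2: (2,1)+ 2/2 ✓ · (2,3)# 2/2 ✓ · (2,4)# 1/2 ✓
Row 3: (3,1)+ 2/2 ✓ · (3,4)+ 1/2 ✓
Row 4: (4,1)+ 3/3 ✓ · (4,2)+ 2/2 ✓ · (4,4)+ 2/2 ✓
Row 5: (5,1)+ 3/3 ✓ · (5,2)+ 2/2 ✓ · (5,4)+ 1/1 ✓
Row 6: (6,1)+ 1/2 ✓ · (6,3)+ 1/1 ✓
Row 7: (7,1)# 0/2 ✗ · (7,2)+ 1/2 ✓ · (7,3)+ 3/3 ✓ · (7,4)+ 1/1 ✓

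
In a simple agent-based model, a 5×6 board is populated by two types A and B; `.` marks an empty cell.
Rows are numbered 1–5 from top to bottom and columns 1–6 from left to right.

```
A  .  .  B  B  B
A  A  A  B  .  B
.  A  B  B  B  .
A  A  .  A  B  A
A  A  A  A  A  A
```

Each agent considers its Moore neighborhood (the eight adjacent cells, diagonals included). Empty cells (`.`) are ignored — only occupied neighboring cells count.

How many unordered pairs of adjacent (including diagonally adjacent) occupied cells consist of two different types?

16

Scan each occupied cell's neighbors to the right and below (and the two forward diagonals) so each pair is counted once.
Row 1: A(1,1)–A(2,1)= A(1,1)–A(2,2)= B(1,4)–B(1,5)= B(1,4)–B(2,4)= B(1,4)–A(2,3)≠ B(1,5)–B(1,6)= B(1,5)–B(2,6)= B(1,5)–B(2,4)= B(1,6)–B(2,6)=  → 1/9 unlike.
Row 2: A(2,1)–A(2,2)= A(2,1)–A(3,2)= A(2,2)–A(2,3)= A(2,2)–A(3,2)= A(2,2)–B(3,3)≠ A(2,3)–B(2,4)≠ A(2,3)–B(3,3)≠ A(2,3)–B(3,4)≠ A(2,3)–A(3,2)= B(2,4)–B(3,4)= B(2,4)–B(3,5)= B(2,4)–B(3,3)= B(2,6)–B(3,5)=  → 4/13 unlike.
Row 3: A(3,2)–B(3,3)≠ A(3,2)–A(4,2)= A(3,2)–A(4,1)= B(3,3)–B(3,4)= B(3,3)–A(4,4)≠ B(3,3)–A(4,2)≠ B(3,4)–B(3,5)= B(3,4)–A(4,4)≠ B(3,4)–B(4,5)= B(3,5)–B(4,5)= B(3,5)–A(4,6)≠ B(3,5)–A(4,4)≠  → 6/12 unlike.
Row 4: A(4,1)–A(4,2)= A(4,1)–A(5,1)= A(4,1)–A(5,2)= A(4,2)–A(5,2)= A(4,2)–A(5,3)= A(4,2)–A(5,1)= A(4,4)–B(4,5)≠ A(4,4)–A(5,4)= A(4,4)–A(5,5)= A(4,4)–A(5,3)= B(4,5)–A(4,6)≠ B(4,5)–A(5,5)≠ B(4,5)–A(5,6)≠ B(4,5)–A(5,4)≠ A(4,6)–A(5,6)= A(4,6)–A(5,5)=  → 5/16 unlike.
Row 5: A(5,1)–A(5,2)= A(5,2)–A(5,3)= A(5,3)–A(5,4)= A(5,4)–A(5,5)= A(5,5)–A(5,6)=  → 0/5 unlike.
Total adjacent occupied pairs: 55; unlike-type pairs: 16.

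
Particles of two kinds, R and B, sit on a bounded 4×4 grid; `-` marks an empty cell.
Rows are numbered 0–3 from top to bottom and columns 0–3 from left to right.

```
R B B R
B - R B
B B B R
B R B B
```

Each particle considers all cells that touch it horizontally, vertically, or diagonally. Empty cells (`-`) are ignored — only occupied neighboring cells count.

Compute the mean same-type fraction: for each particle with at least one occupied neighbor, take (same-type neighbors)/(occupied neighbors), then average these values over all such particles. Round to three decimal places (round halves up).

Row 0: (0,0)R 0/2 · (0,1)B 2/4 · (0,2)B 2/4 · (0,3)R 1/3
Row 1: (1,0)B 3/4 · (1,2)R 2/7 · (1,3)B 2/5
Row 2: (2,0)B 3/4 · (2,1)B 5/7 · (2,2)B 4/7 · (2,3)R 1/5
Row 3: (3,0)B 2/3 · (3,1)R 0/5 · (3,2)B 3/5 · (3,3)B 2/3
Sum over 15 particles: 0/2 + 2/4 + 2/4 + 1/3 + 3/4 + 2/7 + 2/5 + 3/4 + 5/7 + 4/7 + 1/5 + 2/3 + 0/5 + 3/5 + 2/3 = 1457/210; mean = 1457/210 ÷ 15 = 1457/3150 = 0.462539… → 0.463.

0.463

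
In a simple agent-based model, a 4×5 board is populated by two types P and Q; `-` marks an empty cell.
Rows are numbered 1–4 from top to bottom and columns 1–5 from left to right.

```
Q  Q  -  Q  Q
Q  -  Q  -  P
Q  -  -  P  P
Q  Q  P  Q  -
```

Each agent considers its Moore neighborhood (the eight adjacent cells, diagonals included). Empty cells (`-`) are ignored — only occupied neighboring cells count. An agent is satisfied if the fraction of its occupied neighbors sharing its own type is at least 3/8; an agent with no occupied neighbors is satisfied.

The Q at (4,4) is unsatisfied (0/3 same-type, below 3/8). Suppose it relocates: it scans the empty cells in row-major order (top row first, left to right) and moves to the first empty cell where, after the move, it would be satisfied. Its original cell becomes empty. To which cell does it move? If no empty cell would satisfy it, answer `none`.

Vacating (4,4). Empty cells in order:
  (1,3): 3/3 same-type → satisfied — stop here.

(1,3)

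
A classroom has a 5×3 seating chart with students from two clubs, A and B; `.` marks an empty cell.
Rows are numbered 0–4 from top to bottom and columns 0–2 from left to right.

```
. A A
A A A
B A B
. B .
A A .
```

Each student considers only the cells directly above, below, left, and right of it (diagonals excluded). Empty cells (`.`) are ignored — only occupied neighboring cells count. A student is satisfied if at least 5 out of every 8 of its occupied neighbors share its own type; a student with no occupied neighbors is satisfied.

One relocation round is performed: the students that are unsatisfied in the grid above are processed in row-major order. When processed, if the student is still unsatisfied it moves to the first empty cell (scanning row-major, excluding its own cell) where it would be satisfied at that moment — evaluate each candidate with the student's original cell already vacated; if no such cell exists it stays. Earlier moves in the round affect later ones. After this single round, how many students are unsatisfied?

1

Initially unsatisfied (in order): (1,0), (2,0), (2,1), (2,2), (3,1), (4,1).
  (1,0) → (0,0).
  (2,0) → (3,2).
  (2,1) → (1,0).
  (2,2): no empty cell satisfies it; stays.
  (3,1): no empty cell satisfies it; stays.
  (4,1) → (2,0).
Resulting grid:
A A A
A A A
A . B
. B B
A . .
Unsatisfied now: (2,2).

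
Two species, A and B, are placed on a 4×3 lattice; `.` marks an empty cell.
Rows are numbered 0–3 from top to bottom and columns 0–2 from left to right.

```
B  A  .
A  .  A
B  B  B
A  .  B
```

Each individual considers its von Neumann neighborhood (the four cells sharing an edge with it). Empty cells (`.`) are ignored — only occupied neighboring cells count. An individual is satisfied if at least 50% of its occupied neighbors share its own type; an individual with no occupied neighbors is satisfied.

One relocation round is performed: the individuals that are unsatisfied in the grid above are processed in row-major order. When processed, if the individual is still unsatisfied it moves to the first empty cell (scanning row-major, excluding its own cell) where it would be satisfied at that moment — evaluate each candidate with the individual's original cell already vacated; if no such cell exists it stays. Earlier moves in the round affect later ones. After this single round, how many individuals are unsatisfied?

Initially unsatisfied (in order): (0,0), (0,1), (1,0), (1,2), (2,0), (3,0).
  (0,0) → (3,1).
  (0,1): now satisfied by earlier moves; stays.
  (1,0) → (0,0).
  (1,2) → (0,2).
  (2,0): now satisfied by earlier moves; stays.
  (3,0) → (1,0).
Resulting grid:
A A A
A . .
B B B
. B B
All satisfied now.

0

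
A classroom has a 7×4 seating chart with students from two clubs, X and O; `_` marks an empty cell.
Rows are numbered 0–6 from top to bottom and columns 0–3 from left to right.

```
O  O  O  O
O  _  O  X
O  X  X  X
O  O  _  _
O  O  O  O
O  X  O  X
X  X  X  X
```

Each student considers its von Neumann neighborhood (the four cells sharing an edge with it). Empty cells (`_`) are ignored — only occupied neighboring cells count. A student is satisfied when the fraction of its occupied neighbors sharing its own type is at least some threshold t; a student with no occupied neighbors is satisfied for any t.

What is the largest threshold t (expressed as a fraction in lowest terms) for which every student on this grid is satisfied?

1/4

Row 0: (0,0)O 2/2 · (0,1)O 2/2 · (0,2)O 3/3 · (0,3)O 1/2
Row 1: (1,0)O 2/2 · (1,2)O 1/3 · (1,3)X 1/3
Row 2: (2,0)O 2/3 · (2,1)X 1/3 · (2,2)X 2/3 · (2,3)X 2/2
Row 3: (3,0)O 3/3 · (3,1)O 2/3
Row 4: (4,0)O 3/3 · (4,1)O 3/4 · (4,2)O 3/3 · (4,3)O 1/2
Row 5: (5,0)O 1/3 · (5,1)X 1/4 · (5,2)O 1/4 · (5,3)X 1/3
Row 6: (6,0)X 1/2 · (6,1)X 3/3 · (6,2)X 2/3 · (6,3)X 2/2
The smallest same-type fraction is 1/4 at (5,1), which reduces to 1/4. Any threshold above that leaves this student unsatisfied.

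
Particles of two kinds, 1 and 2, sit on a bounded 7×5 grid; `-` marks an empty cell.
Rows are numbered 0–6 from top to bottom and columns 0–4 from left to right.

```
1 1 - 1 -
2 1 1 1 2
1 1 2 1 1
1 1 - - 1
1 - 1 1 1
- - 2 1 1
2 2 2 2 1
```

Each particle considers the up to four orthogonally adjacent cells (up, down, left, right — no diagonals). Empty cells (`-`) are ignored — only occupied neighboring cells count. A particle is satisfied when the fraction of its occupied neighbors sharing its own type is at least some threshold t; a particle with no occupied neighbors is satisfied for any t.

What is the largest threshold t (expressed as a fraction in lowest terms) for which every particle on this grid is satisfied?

0/1

(0,0)1 1/2
(0,1)1 2/2
(0,3)1 1/1
(1,0)2 0/3
(1,1)1 3/4
(1,2)1 2/3
(1,3)1 3/4
(1,4)2 0/2
(2,0)1 2/3
(2,1)1 3/4
(2,2)2 0/3
(2,3)1 2/3
(2,4)1 2/3
(3,0)1 3/3
(3,1)1 2/2
(3,4)1 2/2
(4,0)1 1/1
(4,2)1 1/2
(4,3)1 3/3
(4,4)1 3/3
(5,2)2 1/3
(5,3)1 2/4
(5,4)1 3/3
(6,0)2 1/1
(6,1)2 2/2
(6,2)2 3/3
(6,3)2 1/3
(6,4)1 1/2
The smallest same-type fraction is 0/3 at (1,0), which reduces to 0/1. Any threshold above that leaves this particle unsatisfied.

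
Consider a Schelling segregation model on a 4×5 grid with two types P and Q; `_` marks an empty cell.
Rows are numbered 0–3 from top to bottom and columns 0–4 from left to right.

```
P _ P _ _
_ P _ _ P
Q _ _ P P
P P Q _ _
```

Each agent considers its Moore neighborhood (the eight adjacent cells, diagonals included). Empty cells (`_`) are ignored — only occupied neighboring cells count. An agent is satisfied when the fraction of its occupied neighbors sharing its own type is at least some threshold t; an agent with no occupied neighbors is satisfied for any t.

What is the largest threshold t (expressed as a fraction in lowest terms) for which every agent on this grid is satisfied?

0/1

Row 0: (0,0)P 1/1 · (0,2)P 1/1
Row 1: (1,1)P 2/3 · (1,4)P 2/2
Row 2: (2,0)Q 0/3 · (2,3)P 2/3 · (2,4)P 2/2
Row 3: (3,0)P 1/2 · (3,1)P 1/3 · (3,2)Q 0/2
The smallest same-type fraction is 0/3 at (2,0), which reduces to 0/1. Any threshold above that leaves this agent unsatisfied.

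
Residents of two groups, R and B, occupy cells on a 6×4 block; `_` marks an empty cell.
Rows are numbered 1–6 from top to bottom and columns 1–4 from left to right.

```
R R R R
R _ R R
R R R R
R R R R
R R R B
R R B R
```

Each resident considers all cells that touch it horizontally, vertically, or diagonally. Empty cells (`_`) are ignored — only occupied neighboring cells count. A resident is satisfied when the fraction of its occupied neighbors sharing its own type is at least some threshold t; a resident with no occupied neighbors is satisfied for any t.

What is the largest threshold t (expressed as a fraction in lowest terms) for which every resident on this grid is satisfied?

Row 1: (1,1)R 2/2 · (1,2)R 4/4 · (1,3)R 4/4 · (1,4)R 3/3
Row 2: (2,1)R 4/4 · (2,3)R 7/7 · (2,4)R 5/5
Row 3: (3,1)R 4/4 · (3,2)R 7/7 · (3,3)R 7/7 · (3,4)R 5/5
Row 4: (4,1)R 5/5 · (4,2)R 8/8 · (4,3)R 7/8 · (4,4)R 4/5
Row 5: (5,1)R 5/5 · (5,2)R 7/8 · (5,3)R 6/8 · (5,4)B 1/5
Row 6: (6,1)R 3/3 · (6,2)R 4/5 · (6,3)B 1/5 · (6,4)R 1/3
The smallest same-type fraction is 1/5 at (5,4), which reduces to 1/5. Any threshold above that leaves this resident unsatisfied.

1/5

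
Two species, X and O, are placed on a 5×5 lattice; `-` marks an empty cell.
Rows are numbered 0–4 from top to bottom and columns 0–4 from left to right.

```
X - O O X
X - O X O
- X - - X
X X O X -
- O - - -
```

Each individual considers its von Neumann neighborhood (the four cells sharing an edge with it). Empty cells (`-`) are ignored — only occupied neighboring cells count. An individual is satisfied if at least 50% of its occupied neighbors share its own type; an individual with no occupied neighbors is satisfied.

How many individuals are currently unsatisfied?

Row 0: (0,0)X 1/1 ✓ · (0,2)O 2/2 ✓ · (0,3)O 1/3 ✗ · (0,4)X 0/2 ✗
Row 1: (1,0)X 1/1 ✓ · (1,2)O 1/2 ✓ · (1,3)X 0/3 ✗ · (1,4)O 0/3 ✗
Row 2: (2,1)X 1/1 ✓ · (2,4)X 0/1 ✗
Row 3: (3,0)X 1/1 ✓ · (3,1)X 2/4 ✓ · (3,2)O 0/2 ✗ · (3,3)X 0/1 ✗
Row 4: (4,1)O 0/1 ✗
Unsatisfied: (0,3), (0,4), (1,3), (1,4), (2,4), (3,2), (3,3), (4,1) — 8 in total.

8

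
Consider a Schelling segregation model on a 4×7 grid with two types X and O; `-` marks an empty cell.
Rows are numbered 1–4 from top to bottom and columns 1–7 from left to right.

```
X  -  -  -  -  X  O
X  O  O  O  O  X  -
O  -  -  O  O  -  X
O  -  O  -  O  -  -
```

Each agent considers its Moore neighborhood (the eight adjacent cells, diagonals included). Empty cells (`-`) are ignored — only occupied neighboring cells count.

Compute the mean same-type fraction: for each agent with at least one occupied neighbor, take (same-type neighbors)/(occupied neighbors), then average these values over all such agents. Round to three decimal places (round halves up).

0.696

Row 1: (1,1)X 1/2 · (1,6)X 1/3 · (1,7)O 0/2
Row 2: (2,1)X 1/3 · (2,2)O 2/4 · (2,3)O 3/3 · (2,4)O 4/4 · (2,5)O 3/5 · (2,6)X 2/5
Row 3: (3,1)O 2/3 · (3,4)O 6/6 · (3,5)O 4/5 · (3,7)X 1/1
Row 4: (4,1)O 1/1 · (4,3)O 1/1 · (4,5)O 2/2
Sum over 16 agents: 1/2 + 1/3 + 0/2 + 1/3 + 2/4 + 3/3 + 4/4 + 3/5 + 2/5 + 2/3 + 6/6 + 4/5 + 1/1 + 1/1 + 1/1 + 2/2 = 167/15; mean = 167/15 ÷ 16 = 167/240 = 0.695833… → 0.696.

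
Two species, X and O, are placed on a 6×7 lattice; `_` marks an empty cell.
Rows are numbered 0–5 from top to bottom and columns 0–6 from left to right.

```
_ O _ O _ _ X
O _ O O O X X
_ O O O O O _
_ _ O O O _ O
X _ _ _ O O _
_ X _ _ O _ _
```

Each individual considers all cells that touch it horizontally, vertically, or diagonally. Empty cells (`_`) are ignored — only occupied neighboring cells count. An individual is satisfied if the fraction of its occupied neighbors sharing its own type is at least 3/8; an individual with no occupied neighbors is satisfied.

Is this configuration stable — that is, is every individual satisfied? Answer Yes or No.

(0,1)O 2/2 ✓
(0,3)O 3/3 ✓
(0,6)X 2/2 ✓
(1,0)O 2/2 ✓
(1,2)O 6/6 ✓
(1,3)O 6/6 ✓
(1,4)O 5/6 ✓
(1,5)X 2/5 ✓
(1,6)X 2/3 ✓
(2,1)O 4/4 ✓
(2,2)O 6/6 ✓
(2,3)O 8/8 ✓
(2,4)O 6/7 ✓
(2,5)O 4/6 ✓
(3,2)O 4/4 ✓
(3,3)O 6/6 ✓
(3,4)O 6/6 ✓
(3,6)O 2/2 ✓
(4,0)X 1/1 ✓
(4,4)O 4/4 ✓
(4,5)O 4/4 ✓
(5,1)X 1/1 ✓
(5,4)O 2/2 ✓
All meet the threshold, so the configuration is stable.

Yes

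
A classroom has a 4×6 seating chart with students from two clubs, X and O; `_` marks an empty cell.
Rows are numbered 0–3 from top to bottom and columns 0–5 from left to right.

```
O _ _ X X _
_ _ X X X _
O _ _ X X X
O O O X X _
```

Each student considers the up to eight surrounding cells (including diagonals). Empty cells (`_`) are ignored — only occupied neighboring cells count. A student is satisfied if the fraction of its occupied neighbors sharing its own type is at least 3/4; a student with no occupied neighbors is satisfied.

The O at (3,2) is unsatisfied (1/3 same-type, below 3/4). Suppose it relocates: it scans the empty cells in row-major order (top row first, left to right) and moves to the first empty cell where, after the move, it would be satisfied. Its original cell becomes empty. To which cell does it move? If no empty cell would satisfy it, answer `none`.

(1,0)

Vacating (3,2). Empty cells in order:
  (0,1): 1/2 same-type → still unsatisfied.
  (0,2): 0/3 same-type → still unsatisfied.
  (0,5): 0/2 same-type → still unsatisfied.
  (1,0): 2/2 same-type → satisfied — stop here.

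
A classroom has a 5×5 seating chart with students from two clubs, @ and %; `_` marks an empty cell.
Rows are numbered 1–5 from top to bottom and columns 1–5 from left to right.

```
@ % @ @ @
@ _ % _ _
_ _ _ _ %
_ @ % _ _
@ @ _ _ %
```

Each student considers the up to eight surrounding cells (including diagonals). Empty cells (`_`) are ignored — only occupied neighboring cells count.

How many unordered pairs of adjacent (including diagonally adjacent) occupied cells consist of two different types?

7

Scan each occupied cell's neighbors to the right and below (and the two forward diagonals) so each pair is counted once.
Row 1: @(1,1)–%(1,2)≠ @(1,1)–@(2,1)= %(1,2)–@(1,3)≠ %(1,2)–%(2,3)= %(1,2)–@(2,1)≠ @(1,3)–@(1,4)= @(1,3)–%(2,3)≠ @(1,4)–@(1,5)= @(1,4)–%(2,3)≠  → 5/9 unlike.
Row 4: @(4,2)–%(4,3)≠ @(4,2)–@(5,2)= @(4,2)–@(5,1)= %(4,3)–@(5,2)≠  → 2/4 unlike.
Row 5: @(5,1)–@(5,2)=  → 0/1 unlike.
Total adjacent occupied pairs: 14; unlike-type pairs: 7.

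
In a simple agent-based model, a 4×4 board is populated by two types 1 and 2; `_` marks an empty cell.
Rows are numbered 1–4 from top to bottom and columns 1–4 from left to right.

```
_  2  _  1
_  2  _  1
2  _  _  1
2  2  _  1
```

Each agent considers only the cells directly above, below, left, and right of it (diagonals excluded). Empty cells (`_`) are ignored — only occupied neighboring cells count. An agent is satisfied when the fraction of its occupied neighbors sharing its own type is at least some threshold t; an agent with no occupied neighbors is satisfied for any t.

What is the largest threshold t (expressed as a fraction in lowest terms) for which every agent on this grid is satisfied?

(1,2)2 1/1
(1,4)1 1/1
(2,2)2 1/1
(2,4)1 2/2
(3,1)2 1/1
(3,4)1 2/2
(4,1)2 2/2
(4,2)2 1/1
(4,4)1 1/1
The smallest same-type fraction is 1/1 at (1,2), which reduces to 1/1. Any threshold above that leaves this agent unsatisfied.

1/1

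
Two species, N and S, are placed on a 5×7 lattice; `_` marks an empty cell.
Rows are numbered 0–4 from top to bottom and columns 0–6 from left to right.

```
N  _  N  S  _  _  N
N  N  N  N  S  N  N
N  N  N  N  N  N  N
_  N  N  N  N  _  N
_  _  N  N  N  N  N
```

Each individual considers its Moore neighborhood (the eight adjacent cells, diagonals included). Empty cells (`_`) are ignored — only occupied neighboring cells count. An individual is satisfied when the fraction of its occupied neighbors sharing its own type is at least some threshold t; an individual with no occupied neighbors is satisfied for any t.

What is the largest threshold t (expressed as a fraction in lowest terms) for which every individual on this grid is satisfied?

1/6

Row 0: (0,0)N 2/2 · (0,2)N 3/4 · (0,3)S 1/4 · (0,6)N 2/2
Row 1: (1,0)N 4/4 · (1,1)N 7/7 · (1,2)N 6/7 · (1,3)N 5/7 · (1,4)S 1/6 · (1,5)N 5/6 · (1,6)N 4/4
Row 2: (2,0)N 4/4 · (2,1)N 7/7 · (2,2)N 8/8 · (2,3)N 7/8 · (2,4)N 6/7 · (2,5)N 6/7 · (2,6)N 4/4
Row 3: (3,1)N 5/5 · (3,2)N 7/7 · (3,3)N 8/8 · (3,4)N 7/7 · (3,6)N 4/4
Row 4: (4,2)N 4/4 · (4,3)N 5/5 · (4,4)N 4/4 · (4,5)N 4/4 · (4,6)N 2/2
The smallest same-type fraction is 1/6 at (1,4), which reduces to 1/6. Any threshold above that leaves this individual unsatisfied.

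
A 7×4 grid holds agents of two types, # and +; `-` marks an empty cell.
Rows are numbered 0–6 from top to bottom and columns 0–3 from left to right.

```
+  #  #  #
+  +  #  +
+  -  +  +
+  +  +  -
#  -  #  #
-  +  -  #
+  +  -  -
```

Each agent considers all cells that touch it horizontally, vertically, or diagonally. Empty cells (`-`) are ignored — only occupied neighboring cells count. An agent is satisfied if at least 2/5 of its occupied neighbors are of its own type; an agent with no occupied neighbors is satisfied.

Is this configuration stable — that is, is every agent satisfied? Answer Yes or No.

(0,0)+ 2/3 ok
(0,1)# 2/5 ok
(0,2)# 3/5 ok
(0,3)# 2/3 ok
(1,0)+ 3/4 ok
(1,1)+ 4/7 ok
(1,2)# 3/7 ok
(1,3)+ 2/5 ok
(2,0)+ 4/4 ok
(2,2)+ 5/6 ok
(2,3)+ 3/4 ok
(3,0)+ 2/3 ok
(3,1)+ 4/6 ok
(3,2)+ 3/5 ok
(4,0)# 0/3 unhappy
(4,2)# 2/5 ok
(4,3)# 2/3 ok
(5,1)+ 2/4 ok
(5,3)# 2/2 ok
(6,0)+ 2/2 ok
(6,1)+ 2/2 ok
For instance (4,0) has only 0/3 same-type neighbors, below 2/5.

No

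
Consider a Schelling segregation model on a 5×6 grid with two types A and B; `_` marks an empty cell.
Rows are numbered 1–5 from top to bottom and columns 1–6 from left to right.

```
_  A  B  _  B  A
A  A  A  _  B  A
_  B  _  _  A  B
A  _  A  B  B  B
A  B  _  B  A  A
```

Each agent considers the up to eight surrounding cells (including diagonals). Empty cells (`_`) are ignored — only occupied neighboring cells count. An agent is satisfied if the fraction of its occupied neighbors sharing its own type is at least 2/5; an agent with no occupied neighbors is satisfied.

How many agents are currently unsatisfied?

Row 1: (1,2)A 3/4 satisfied · (1,3)B 0/3 not · (1,5)B 1/3 not · (1,6)A 1/3 not
Row 2: (2,1)A 2/3 satisfied · (2,2)A 3/5 satisfied · (2,3)A 2/4 satisfied · (2,5)B 2/5 satisfied · (2,6)A 2/5 satisfied
Row 3: (3,2)B 0/5 not · (3,5)A 1/6 not · (3,6)B 3/5 satisfied
Row 4: (4,1)A 1/3 not · (4,3)A 0/4 not · (4,4)B 2/5 satisfied · (4,5)B 4/7 satisfied · (4,6)B 2/5 satisfied
Row 5: (5,1)A 1/2 satisfied · (5,2)B 0/3 not · (5,4)B 2/4 satisfied · (5,5)A 1/5 not · (5,6)A 1/3 not
Unsatisfied: (1,3), (1,5), (1,6), (3,2), (3,5), (4,1), (4,3), (5,2), (5,5), (5,6) — 10 in total.

10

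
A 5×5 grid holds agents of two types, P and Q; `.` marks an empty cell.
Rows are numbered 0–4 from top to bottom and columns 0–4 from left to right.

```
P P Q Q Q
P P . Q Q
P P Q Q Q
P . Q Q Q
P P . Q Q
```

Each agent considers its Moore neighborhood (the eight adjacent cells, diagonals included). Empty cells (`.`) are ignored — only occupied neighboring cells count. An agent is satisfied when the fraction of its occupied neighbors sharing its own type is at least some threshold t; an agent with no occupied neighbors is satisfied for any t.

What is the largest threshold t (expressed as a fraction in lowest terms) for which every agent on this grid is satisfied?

1/2

Row 0: (0,0)P 3/3 · (0,1)P 3/4 · (0,2)Q 2/4 · (0,3)Q 4/4 · (0,4)Q 3/3
Row 1: (1,0)P 5/5 · (1,1)P 5/7 · (1,3)Q 7/7 · (1,4)Q 5/5
Row 2: (2,0)P 4/4 · (2,1)P 4/6 · (2,2)Q 4/6 · (2,3)Q 7/7 · (2,4)Q 5/5
Row 3: (3,0)P 4/4 · (3,2)Q 4/6 · (3,3)Q 7/7 · (3,4)Q 5/5
Row 4: (4,0)P 2/2 · (4,1)P 2/3 · (4,3)Q 4/4 · (4,4)Q 3/3
The smallest same-type fraction is 2/4 at (0,2), which reduces to 1/2. Any threshold above that leaves this agent unsatisfied.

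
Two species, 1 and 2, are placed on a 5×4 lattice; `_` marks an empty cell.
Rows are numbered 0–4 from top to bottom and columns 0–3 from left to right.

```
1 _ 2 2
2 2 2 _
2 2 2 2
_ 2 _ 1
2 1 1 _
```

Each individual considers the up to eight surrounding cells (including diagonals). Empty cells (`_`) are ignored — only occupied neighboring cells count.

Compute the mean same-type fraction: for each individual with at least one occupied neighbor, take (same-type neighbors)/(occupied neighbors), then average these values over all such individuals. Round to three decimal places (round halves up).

0.707

Row 0: (0,0)1 0/2 · (0,2)2 3/3 · (0,3)2 2/2
Row 1: (1,0)2 3/4 · (1,1)2 6/7 · (1,2)2 6/6
Row 2: (2,0)2 4/4 · (2,1)2 6/6 · (2,2)2 5/6 · (2,3)2 2/3
Row 3: (3,1)2 4/6 · (3,3)1 1/3
Row 4: (4,0)2 1/2 · (4,1)1 1/3 · (4,2)1 2/3
Sum over 15 individuals: 0/2 + 3/3 + 2/2 + 3/4 + 6/7 + 6/6 + 4/4 + 6/6 + 5/6 + 2/3 + 4/6 + 1/3 + 1/2 + 1/3 + 2/3 = 297/28; mean = 297/28 ÷ 15 = 99/140 = 0.707142… → 0.707.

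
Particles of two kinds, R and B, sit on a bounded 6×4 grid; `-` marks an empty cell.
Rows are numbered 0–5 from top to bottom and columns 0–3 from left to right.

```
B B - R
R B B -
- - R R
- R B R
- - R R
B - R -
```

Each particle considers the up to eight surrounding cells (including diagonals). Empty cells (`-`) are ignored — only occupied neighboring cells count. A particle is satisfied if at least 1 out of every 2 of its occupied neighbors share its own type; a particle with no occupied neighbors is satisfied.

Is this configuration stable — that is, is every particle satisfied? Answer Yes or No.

No

(0,0)B 2/3 satisfied
(0,1)B 3/4 satisfied
(0,3)R 0/1 not
(1,0)R 0/3 not
(1,1)B 3/5 satisfied
(1,2)B 2/5 not
(2,2)R 3/6 satisfied
(2,3)R 2/4 satisfied
(3,1)R 2/3 satisfied
(3,2)B 0/6 not
(3,3)R 4/5 satisfied
(4,2)R 4/5 satisfied
(4,3)R 3/4 satisfied
(5,0)B 0/0 satisfied
(5,2)R 2/2 satisfied
For instance (0,3) has only 0/1 same-type neighbors, below 1/2.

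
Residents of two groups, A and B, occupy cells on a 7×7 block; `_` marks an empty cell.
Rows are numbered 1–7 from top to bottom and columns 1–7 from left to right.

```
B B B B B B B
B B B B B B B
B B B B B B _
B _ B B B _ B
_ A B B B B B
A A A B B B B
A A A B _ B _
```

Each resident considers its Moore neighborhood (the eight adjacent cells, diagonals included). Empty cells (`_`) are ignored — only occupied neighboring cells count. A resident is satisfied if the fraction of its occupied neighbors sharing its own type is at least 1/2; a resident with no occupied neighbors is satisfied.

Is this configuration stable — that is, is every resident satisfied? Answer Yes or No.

(1,1)B 3/3 satisfied
(1,2)B 5/5 satisfied
(1,3)B 5/5 satisfied
(1,4)B 5/5 satisfied
(1,5)B 5/5 satisfied
(1,6)B 5/5 satisfied
(1,7)B 3/3 satisfied
(2,1)B 5/5 satisfied
(2,2)B 8/8 satisfied
(2,3)B 8/8 satisfied
(2,4)B 8/8 satisfied
(2,5)B 8/8 satisfied
(2,6)B 7/7 satisfied
(2,7)B 4/4 satisfied
(3,1)B 4/4 satisfied
(3,2)B 7/7 satisfied
(3,3)B 7/7 satisfied
(3,4)B 8/8 satisfied
(3,5)B 7/7 satisfied
(3,6)B 6/6 satisfied
(4,1)B 2/3 satisfied
(4,3)B 6/7 satisfied
(4,4)B 8/8 satisfied
(4,5)B 7/7 satisfied
(4,7)B 3/3 satisfied
(5,2)A 3/6 satisfied
(5,3)B 4/7 satisfied
(5,4)B 7/8 satisfied
(5,5)B 7/7 satisfied
(5,6)B 7/7 satisfied
(5,7)B 4/4 satisfied
(6,1)A 4/4 satisfied
(6,2)A 6/7 satisfied
(6,3)A 4/8 satisfied
(6,4)B 5/7 satisfied
(6,5)B 7/7 satisfied
(6,6)B 6/6 satisfied
(6,7)B 4/4 satisfied
(7,1)A 3/3 satisfied
(7,2)A 5/5 satisfied
(7,3)A 3/5 satisfied
(7,4)B 2/4 satisfied
(7,6)B 3/3 satisfied
All meet the threshold, so the configuration is stable.

Yes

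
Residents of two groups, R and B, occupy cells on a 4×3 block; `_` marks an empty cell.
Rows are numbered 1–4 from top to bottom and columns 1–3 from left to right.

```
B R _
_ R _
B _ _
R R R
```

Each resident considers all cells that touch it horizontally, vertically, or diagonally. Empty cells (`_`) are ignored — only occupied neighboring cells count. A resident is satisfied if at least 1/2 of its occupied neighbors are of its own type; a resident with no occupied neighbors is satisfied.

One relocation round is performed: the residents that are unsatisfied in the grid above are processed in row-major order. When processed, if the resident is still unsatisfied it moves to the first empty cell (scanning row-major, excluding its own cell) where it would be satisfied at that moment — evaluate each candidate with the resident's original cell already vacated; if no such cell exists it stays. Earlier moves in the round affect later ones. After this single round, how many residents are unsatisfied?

Initially unsatisfied (in order): (1,1), (2,2), (3,1).
  (1,1): no empty cell satisfies it; stays.
  (2,2) → (1,3).
  (3,1) → (2,1).
Resulting grid:
B R R
B _ _
_ _ _
R R R
Unsatisfied now: (1,2).

1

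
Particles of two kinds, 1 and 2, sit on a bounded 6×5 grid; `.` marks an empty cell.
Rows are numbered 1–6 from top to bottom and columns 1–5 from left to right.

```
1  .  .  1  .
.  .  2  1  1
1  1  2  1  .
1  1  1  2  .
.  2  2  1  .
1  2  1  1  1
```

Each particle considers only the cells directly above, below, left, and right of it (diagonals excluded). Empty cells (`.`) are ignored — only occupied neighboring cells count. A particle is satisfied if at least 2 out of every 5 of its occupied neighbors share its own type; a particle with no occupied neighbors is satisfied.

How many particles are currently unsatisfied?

9

(1,1)1 0/0 satisfied
(1,4)1 1/1 satisfied
(2,3)2 1/2 satisfied
(2,4)1 3/4 satisfied
(2,5)1 1/1 satisfied
(3,1)1 2/2 satisfied
(3,2)1 2/3 satisfied
(3,3)2 1/4 not
(3,4)1 1/3 not
(4,1)1 2/2 satisfied
(4,2)1 3/4 satisfied
(4,3)1 1/4 not
(4,4)2 0/3 not
(5,2)2 2/3 satisfied
(5,3)2 1/4 not
(5,4)1 1/3 not
(6,1)1 0/1 not
(6,2)2 1/3 not
(6,3)1 1/3 not
(6,4)1 3/3 satisfied
(6,5)1 1/1 satisfied
Unsatisfied: (3,3), (3,4), (4,3), (4,4), (5,3), (5,4), (6,1), (6,2), (6,3) — 9 in total.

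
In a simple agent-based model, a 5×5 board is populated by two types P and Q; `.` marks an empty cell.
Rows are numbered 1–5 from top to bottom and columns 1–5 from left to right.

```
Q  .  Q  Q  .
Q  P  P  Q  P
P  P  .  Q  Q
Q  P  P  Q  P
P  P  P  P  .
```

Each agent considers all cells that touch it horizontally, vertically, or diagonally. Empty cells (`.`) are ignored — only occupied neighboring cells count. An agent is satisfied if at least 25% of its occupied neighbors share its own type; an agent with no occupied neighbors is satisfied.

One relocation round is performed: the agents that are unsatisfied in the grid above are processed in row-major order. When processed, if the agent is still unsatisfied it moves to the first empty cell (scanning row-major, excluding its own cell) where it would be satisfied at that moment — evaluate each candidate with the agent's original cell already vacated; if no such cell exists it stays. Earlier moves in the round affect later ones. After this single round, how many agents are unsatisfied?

1

Initially unsatisfied (in order): (2,5), (4,1).
  (2,5) → (1,2).
  (4,1) → (1,5).
Resulting grid:
Q P Q Q Q
Q P P Q .
P P . Q Q
. P P Q P
P P P P .
Unsatisfied now: (2,1).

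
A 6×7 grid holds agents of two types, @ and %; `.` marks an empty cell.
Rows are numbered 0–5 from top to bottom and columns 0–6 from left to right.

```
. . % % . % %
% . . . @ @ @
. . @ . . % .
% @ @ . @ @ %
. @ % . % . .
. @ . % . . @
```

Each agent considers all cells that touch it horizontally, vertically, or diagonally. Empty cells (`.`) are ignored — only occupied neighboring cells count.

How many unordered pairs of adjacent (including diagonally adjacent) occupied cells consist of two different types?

20

Scan each occupied cell's neighbors to the right and below (and the two forward diagonals) so each pair is counted once.
Row 0: %(0,2)–%(0,3)= %(0,3)–@(1,4)≠ %(0,5)–%(0,6)= %(0,5)–@(1,5)≠ %(0,5)–@(1,6)≠ %(0,5)–@(1,4)≠ %(0,6)–@(1,6)≠ %(0,6)–@(1,5)≠  → 6/8 unlike.
Row 1: @(1,4)–@(1,5)= @(1,4)–%(2,5)≠ @(1,5)–@(1,6)= @(1,5)–%(2,5)≠ @(1,6)–%(2,5)≠  → 3/5 unlike.
Row 2: @(2,2)–@(3,2)= @(2,2)–@(3,1)= %(2,5)–@(3,5)≠ %(2,5)–%(3,6)= %(2,5)–@(3,4)≠  → 2/5 unlike.
Row 3: %(3,0)–@(3,1)≠ %(3,0)–@(4,1)≠ @(3,1)–@(3,2)= @(3,1)–@(4,1)= @(3,1)–%(4,2)≠ @(3,2)–%(4,2)≠ @(3,2)–@(4,1)= @(3,4)–@(3,5)= @(3,4)–%(4,4)≠ @(3,5)–%(3,6)≠ @(3,5)–%(4,4)≠  → 7/11 unlike.
Row 4: @(4,1)–%(4,2)≠ @(4,1)–@(5,1)= %(4,2)–%(5,3)= %(4,2)–@(5,1)≠ %(4,4)–%(5,3)=  → 2/5 unlike.
Total adjacent occupied pairs: 34; unlike-type pairs: 20.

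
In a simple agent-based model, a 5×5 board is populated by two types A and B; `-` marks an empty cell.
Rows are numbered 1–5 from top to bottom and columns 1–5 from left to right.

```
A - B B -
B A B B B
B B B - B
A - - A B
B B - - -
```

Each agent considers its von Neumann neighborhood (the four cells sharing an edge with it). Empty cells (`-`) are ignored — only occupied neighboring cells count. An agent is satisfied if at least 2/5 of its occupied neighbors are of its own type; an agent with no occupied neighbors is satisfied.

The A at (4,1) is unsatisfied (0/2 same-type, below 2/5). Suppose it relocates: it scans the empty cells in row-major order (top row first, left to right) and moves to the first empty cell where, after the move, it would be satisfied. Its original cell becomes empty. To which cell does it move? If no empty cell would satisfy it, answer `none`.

(1,2)

Vacating (4,1). Empty cells in order:
  (1,2): 2/3 same-type → satisfied — stop here.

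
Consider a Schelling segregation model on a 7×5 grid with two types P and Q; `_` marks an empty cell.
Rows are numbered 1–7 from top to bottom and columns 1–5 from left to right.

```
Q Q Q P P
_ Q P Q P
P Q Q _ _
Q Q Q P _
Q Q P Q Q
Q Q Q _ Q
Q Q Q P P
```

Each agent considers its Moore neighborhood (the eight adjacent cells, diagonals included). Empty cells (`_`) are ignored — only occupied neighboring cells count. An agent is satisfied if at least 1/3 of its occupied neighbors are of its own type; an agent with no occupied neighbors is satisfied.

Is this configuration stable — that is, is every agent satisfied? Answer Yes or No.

Row 1: (1,1)Q 2/2 ok · (1,2)Q 3/4 ok · (1,3)Q 3/5 ok · (1,4)P 3/5 ok · (1,5)P 2/3 ok
Row 2: (2,2)Q 5/7 ok · (2,3)P 1/7 unhappy · (2,4)Q 2/6 ok · (2,5)P 2/3 ok
Row 3: (3,1)P 0/4 unhappy · (3,2)Q 5/7 ok · (3,3)Q 5/7 ok
Row 4: (4,1)Q 4/5 ok · (4,2)Q 6/8 ok · (4,3)Q 5/7 ok · (4,4)P 1/5 unhappy
Row 5: (5,1)Q 5/5 ok · (5,2)Q 7/8 ok · (5,3)P 1/7 unhappy · (5,4)Q 4/6 ok · (5,5)Q 2/3 ok
Row 6: (6,1)Q 5/5 ok · (6,2)Q 7/8 ok · (6,3)Q 5/7 ok · (6,5)Q 2/4 ok
Row 7: (7,1)Q 3/3 ok · (7,2)Q 5/5 ok · (7,3)Q 3/4 ok · (7,4)P 1/4 unhappy · (7,5)P 1/2 ok
For instance (2,3) has only 1/7 same-type neighbors, below 1/3.

No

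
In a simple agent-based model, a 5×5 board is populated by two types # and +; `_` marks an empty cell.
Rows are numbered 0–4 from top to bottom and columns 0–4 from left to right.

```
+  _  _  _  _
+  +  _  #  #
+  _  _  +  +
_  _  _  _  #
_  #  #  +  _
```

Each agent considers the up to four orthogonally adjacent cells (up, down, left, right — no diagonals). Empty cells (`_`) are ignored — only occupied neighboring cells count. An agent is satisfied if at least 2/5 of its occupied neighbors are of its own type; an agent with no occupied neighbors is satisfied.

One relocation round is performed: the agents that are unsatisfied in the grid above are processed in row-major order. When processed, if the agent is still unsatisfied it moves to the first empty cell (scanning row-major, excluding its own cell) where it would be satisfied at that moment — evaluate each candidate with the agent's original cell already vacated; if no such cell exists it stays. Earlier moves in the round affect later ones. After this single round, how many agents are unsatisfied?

1

Initially unsatisfied (in order): (2,4), (3,4), (4,3).
  (2,4) → (0,1).
  (3,4): now satisfied by earlier moves; stays.
  (4,3) → (0,2).
Resulting grid:
+ + + _ _
+ + _ # #
+ _ _ + _
_ _ _ _ #
_ # # _ _
Unsatisfied now: (2,3).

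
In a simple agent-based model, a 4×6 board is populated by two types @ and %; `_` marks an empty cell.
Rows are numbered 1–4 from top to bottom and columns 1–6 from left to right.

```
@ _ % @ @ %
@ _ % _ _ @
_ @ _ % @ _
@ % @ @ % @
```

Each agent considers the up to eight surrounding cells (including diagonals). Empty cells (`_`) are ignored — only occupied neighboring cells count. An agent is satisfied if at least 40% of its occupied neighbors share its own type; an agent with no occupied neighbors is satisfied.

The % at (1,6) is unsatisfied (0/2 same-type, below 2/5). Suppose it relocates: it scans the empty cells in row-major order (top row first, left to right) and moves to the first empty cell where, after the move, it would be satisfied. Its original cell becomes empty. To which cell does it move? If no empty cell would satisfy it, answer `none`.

Vacating (1,6). Empty cells in order:
  (1,2): 2/4 same-type → satisfied — stop here.

(1,2)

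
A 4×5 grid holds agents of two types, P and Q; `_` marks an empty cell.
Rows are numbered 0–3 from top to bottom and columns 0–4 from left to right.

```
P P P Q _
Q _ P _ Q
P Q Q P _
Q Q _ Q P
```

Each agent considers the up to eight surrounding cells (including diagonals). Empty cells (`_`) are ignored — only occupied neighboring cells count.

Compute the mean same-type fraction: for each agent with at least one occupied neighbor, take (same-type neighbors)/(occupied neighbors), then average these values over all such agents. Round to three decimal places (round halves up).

Row 0: (0,0)P 1/2 · (0,1)P 3/4 · (0,2)P 2/3 · (0,3)Q 1/3
Row 1: (1,0)Q 1/4 · (1,2)P 3/6 · (1,4)Q 1/2
Row 2: (2,0)P 0/4 · (2,1)Q 4/6 · (2,2)Q 3/5 · (2,3)P 2/5
Row 3: (3,0)Q 2/3 · (3,1)Q 3/4 · (3,3)Q 1/3 · (3,4)P 1/2
Sum over 15 agents: 1/2 + 3/4 + 2/3 + 1/3 + 1/4 + 3/6 + 1/2 + 0/4 + 4/6 + 3/5 + 2/5 + 2/3 + 3/4 + 1/3 + 1/2 = 89/12; mean = 89/12 ÷ 15 = 89/180 = 0.494444… → 0.494.

0.494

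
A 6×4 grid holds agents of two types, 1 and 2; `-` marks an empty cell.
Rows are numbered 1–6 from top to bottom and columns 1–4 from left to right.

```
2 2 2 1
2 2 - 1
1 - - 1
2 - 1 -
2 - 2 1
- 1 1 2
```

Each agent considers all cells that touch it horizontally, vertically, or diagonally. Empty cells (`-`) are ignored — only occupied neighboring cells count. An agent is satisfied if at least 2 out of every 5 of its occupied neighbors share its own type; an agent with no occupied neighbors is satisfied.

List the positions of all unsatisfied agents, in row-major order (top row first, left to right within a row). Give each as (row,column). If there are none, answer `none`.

(1,1)2 3/3 ✓
(1,2)2 4/4 ✓
(1,3)2 2/4 ✓
(1,4)1 1/2 ✓
(2,1)2 3/4 ✓
(2,2)2 4/5 ✓
(2,4)1 2/3 ✓
(3,1)1 0/3 ✗
(3,4)1 2/2 ✓
(4,1)2 1/2 ✓
(4,3)1 2/3 ✓
(5,1)2 1/2 ✓
(5,3)2 1/5 ✗
(5,4)1 2/4 ✓
(6,2)1 1/3 ✗
(6,3)1 2/4 ✓
(6,4)2 1/3 ✗

(3,1), (5,3), (6,2), (6,4)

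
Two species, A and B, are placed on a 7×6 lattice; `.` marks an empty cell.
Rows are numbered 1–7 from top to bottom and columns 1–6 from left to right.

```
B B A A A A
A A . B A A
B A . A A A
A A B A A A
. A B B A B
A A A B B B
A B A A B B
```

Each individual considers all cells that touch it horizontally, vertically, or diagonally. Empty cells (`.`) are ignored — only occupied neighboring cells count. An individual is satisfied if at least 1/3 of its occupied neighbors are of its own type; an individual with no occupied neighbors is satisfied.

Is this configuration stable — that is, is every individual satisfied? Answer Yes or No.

(1,1)B 1/3 ✓
(1,2)B 1/4 ✗
(1,3)A 2/4 ✓
(1,4)A 3/4 ✓
(1,5)A 4/5 ✓
(1,6)A 3/3 ✓
(2,1)A 2/5 ✓
(2,2)A 3/6 ✓
(2,4)B 0/6 ✗
(2,5)A 7/8 ✓
(2,6)A 5/5 ✓
(3,1)B 0/5 ✗
(3,2)A 4/6 ✓
(3,4)A 4/6 ✓
(3,5)A 7/8 ✓
(3,6)A 5/5 ✓
(4,1)A 3/4 ✓
(4,2)A 3/6 ✓
(4,3)B 2/7 ✗
(4,4)A 4/7 ✓
(4,5)A 6/8 ✓
(4,6)A 4/5 ✓
(5,2)A 5/7 ✓
(5,3)B 3/8 ✓
(5,4)B 4/8 ✓
(5,5)A 3/8 ✓
(5,6)B 2/5 ✓
(6,1)A 3/4 ✓
(6,2)A 5/7 ✓
(6,3)A 4/8 ✓
(6,4)B 4/8 ✓
(6,5)B 6/8 ✓
(6,6)B 4/5 ✓
(7,1)A 2/3 ✓
(7,2)B 0/5 ✗
(7,3)A 3/5 ✓
(7,4)A 2/5 ✓
(7,5)B 4/5 ✓
(7,6)B 3/3 ✓
For instance (1,2) has only 1/4 same-type neighbors, below 1/3.

No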